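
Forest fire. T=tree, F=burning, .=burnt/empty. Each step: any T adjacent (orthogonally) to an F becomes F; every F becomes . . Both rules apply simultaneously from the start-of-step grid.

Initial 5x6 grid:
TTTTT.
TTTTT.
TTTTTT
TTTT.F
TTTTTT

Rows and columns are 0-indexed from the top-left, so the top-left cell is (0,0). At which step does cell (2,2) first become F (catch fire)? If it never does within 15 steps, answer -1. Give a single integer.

Step 1: cell (2,2)='T' (+2 fires, +1 burnt)
Step 2: cell (2,2)='T' (+2 fires, +2 burnt)
Step 3: cell (2,2)='T' (+3 fires, +2 burnt)
Step 4: cell (2,2)='F' (+5 fires, +3 burnt)
  -> target ignites at step 4
Step 5: cell (2,2)='.' (+5 fires, +5 burnt)
Step 6: cell (2,2)='.' (+5 fires, +5 burnt)
Step 7: cell (2,2)='.' (+3 fires, +5 burnt)
Step 8: cell (2,2)='.' (+1 fires, +3 burnt)
Step 9: cell (2,2)='.' (+0 fires, +1 burnt)
  fire out at step 9

4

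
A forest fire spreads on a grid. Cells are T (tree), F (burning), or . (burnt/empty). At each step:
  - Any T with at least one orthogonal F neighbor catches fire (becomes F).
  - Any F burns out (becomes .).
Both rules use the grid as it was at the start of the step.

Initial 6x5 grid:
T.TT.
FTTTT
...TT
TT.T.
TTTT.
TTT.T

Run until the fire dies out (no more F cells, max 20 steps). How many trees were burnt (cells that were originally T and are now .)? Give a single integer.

Answer: 19

Derivation:
Step 1: +2 fires, +1 burnt (F count now 2)
Step 2: +1 fires, +2 burnt (F count now 1)
Step 3: +2 fires, +1 burnt (F count now 2)
Step 4: +3 fires, +2 burnt (F count now 3)
Step 5: +2 fires, +3 burnt (F count now 2)
Step 6: +1 fires, +2 burnt (F count now 1)
Step 7: +1 fires, +1 burnt (F count now 1)
Step 8: +2 fires, +1 burnt (F count now 2)
Step 9: +3 fires, +2 burnt (F count now 3)
Step 10: +2 fires, +3 burnt (F count now 2)
Step 11: +0 fires, +2 burnt (F count now 0)
Fire out after step 11
Initially T: 20, now '.': 29
Total burnt (originally-T cells now '.'): 19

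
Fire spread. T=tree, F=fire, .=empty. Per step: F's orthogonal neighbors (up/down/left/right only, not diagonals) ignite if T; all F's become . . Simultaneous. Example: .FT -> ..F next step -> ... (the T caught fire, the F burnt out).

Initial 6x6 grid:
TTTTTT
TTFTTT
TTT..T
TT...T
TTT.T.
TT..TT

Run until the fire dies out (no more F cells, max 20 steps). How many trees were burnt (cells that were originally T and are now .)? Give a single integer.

Step 1: +4 fires, +1 burnt (F count now 4)
Step 2: +5 fires, +4 burnt (F count now 5)
Step 3: +5 fires, +5 burnt (F count now 5)
Step 4: +4 fires, +5 burnt (F count now 4)
Step 5: +4 fires, +4 burnt (F count now 4)
Step 6: +1 fires, +4 burnt (F count now 1)
Step 7: +0 fires, +1 burnt (F count now 0)
Fire out after step 7
Initially T: 26, now '.': 33
Total burnt (originally-T cells now '.'): 23

Answer: 23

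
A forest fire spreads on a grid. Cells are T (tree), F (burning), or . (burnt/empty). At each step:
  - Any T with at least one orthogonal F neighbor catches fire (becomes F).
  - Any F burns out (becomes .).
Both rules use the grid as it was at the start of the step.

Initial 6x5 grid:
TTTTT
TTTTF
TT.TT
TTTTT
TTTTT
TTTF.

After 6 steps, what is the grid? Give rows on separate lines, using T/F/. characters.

Step 1: 5 trees catch fire, 2 burn out
  TTTTF
  TTTF.
  TT.TF
  TTTTT
  TTTFT
  TTF..
Step 2: 8 trees catch fire, 5 burn out
  TTTF.
  TTF..
  TT.F.
  TTTFF
  TTF.F
  TF...
Step 3: 5 trees catch fire, 8 burn out
  TTF..
  TF...
  TT...
  TTF..
  TF...
  F....
Step 4: 5 trees catch fire, 5 burn out
  TF...
  F....
  TF...
  TF...
  F....
  .....
Step 5: 3 trees catch fire, 5 burn out
  F....
  .....
  F....
  F....
  .....
  .....
Step 6: 0 trees catch fire, 3 burn out
  .....
  .....
  .....
  .....
  .....
  .....

.....
.....
.....
.....
.....
.....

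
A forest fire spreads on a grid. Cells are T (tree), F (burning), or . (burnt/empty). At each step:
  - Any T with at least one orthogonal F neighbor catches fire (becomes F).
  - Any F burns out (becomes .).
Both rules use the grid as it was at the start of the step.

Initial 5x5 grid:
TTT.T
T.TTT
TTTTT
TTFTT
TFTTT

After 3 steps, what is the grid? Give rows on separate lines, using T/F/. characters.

Step 1: 5 trees catch fire, 2 burn out
  TTT.T
  T.TTT
  TTFTT
  TF.FT
  F.FTT
Step 2: 6 trees catch fire, 5 burn out
  TTT.T
  T.FTT
  TF.FT
  F...F
  ...FT
Step 3: 5 trees catch fire, 6 burn out
  TTF.T
  T..FT
  F...F
  .....
  ....F

TTF.T
T..FT
F...F
.....
....F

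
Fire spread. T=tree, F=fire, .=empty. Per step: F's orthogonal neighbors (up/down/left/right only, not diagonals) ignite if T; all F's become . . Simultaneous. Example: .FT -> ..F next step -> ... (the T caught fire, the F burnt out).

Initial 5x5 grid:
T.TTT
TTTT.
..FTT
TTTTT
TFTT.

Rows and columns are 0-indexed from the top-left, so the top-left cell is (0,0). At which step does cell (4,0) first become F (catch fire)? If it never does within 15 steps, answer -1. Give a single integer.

Step 1: cell (4,0)='F' (+6 fires, +2 burnt)
  -> target ignites at step 1
Step 2: cell (4,0)='.' (+7 fires, +6 burnt)
Step 3: cell (4,0)='.' (+3 fires, +7 burnt)
Step 4: cell (4,0)='.' (+2 fires, +3 burnt)
Step 5: cell (4,0)='.' (+0 fires, +2 burnt)
  fire out at step 5

1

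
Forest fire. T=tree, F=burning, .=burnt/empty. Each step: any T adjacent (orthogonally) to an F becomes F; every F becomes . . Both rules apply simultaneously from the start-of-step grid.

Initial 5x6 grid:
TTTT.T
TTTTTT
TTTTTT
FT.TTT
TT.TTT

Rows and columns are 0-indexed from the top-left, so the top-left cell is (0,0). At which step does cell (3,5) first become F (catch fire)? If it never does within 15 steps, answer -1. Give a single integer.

Step 1: cell (3,5)='T' (+3 fires, +1 burnt)
Step 2: cell (3,5)='T' (+3 fires, +3 burnt)
Step 3: cell (3,5)='T' (+3 fires, +3 burnt)
Step 4: cell (3,5)='T' (+3 fires, +3 burnt)
Step 5: cell (3,5)='T' (+4 fires, +3 burnt)
Step 6: cell (3,5)='T' (+5 fires, +4 burnt)
Step 7: cell (3,5)='F' (+3 fires, +5 burnt)
  -> target ignites at step 7
Step 8: cell (3,5)='.' (+2 fires, +3 burnt)
Step 9: cell (3,5)='.' (+0 fires, +2 burnt)
  fire out at step 9

7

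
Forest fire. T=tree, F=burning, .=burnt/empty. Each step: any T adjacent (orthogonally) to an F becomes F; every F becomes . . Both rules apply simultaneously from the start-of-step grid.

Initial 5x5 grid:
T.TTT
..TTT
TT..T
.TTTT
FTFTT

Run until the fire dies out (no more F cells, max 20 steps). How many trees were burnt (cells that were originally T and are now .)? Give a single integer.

Answer: 16

Derivation:
Step 1: +3 fires, +2 burnt (F count now 3)
Step 2: +3 fires, +3 burnt (F count now 3)
Step 3: +2 fires, +3 burnt (F count now 2)
Step 4: +2 fires, +2 burnt (F count now 2)
Step 5: +1 fires, +2 burnt (F count now 1)
Step 6: +2 fires, +1 burnt (F count now 2)
Step 7: +2 fires, +2 burnt (F count now 2)
Step 8: +1 fires, +2 burnt (F count now 1)
Step 9: +0 fires, +1 burnt (F count now 0)
Fire out after step 9
Initially T: 17, now '.': 24
Total burnt (originally-T cells now '.'): 16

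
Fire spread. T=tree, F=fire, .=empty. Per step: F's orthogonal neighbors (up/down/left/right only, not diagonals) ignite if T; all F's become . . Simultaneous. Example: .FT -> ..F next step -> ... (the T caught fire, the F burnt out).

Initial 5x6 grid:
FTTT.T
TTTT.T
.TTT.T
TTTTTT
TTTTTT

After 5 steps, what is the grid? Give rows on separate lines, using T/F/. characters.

Step 1: 2 trees catch fire, 1 burn out
  .FTT.T
  FTTT.T
  .TTT.T
  TTTTTT
  TTTTTT
Step 2: 2 trees catch fire, 2 burn out
  ..FT.T
  .FTT.T
  .TTT.T
  TTTTTT
  TTTTTT
Step 3: 3 trees catch fire, 2 burn out
  ...F.T
  ..FT.T
  .FTT.T
  TTTTTT
  TTTTTT
Step 4: 3 trees catch fire, 3 burn out
  .....T
  ...F.T
  ..FT.T
  TFTTTT
  TTTTTT
Step 5: 4 trees catch fire, 3 burn out
  .....T
  .....T
  ...F.T
  F.FTTT
  TFTTTT

.....T
.....T
...F.T
F.FTTT
TFTTTT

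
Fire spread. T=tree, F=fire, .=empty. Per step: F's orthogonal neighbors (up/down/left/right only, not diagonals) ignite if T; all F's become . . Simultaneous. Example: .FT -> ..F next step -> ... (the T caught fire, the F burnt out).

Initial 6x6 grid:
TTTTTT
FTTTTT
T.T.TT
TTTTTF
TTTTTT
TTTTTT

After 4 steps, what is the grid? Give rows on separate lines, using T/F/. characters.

Step 1: 6 trees catch fire, 2 burn out
  FTTTTT
  .FTTTT
  F.T.TF
  TTTTF.
  TTTTTF
  TTTTTT
Step 2: 8 trees catch fire, 6 burn out
  .FTTTT
  ..FTTF
  ..T.F.
  FTTF..
  TTTTF.
  TTTTTF
Step 3: 10 trees catch fire, 8 burn out
  ..FTTF
  ...FF.
  ..F...
  .FF...
  FTTF..
  TTTTF.
Step 4: 6 trees catch fire, 10 burn out
  ...FF.
  ......
  ......
  ......
  .FF...
  FTTF..

...FF.
......
......
......
.FF...
FTTF..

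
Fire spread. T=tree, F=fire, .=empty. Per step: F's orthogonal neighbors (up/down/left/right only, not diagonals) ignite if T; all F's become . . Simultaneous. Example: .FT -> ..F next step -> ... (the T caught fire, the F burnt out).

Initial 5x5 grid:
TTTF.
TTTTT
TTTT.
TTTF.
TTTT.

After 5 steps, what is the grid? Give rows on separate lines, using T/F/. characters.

Step 1: 5 trees catch fire, 2 burn out
  TTF..
  TTTFT
  TTTF.
  TTF..
  TTTF.
Step 2: 6 trees catch fire, 5 burn out
  TF...
  TTF.F
  TTF..
  TF...
  TTF..
Step 3: 5 trees catch fire, 6 burn out
  F....
  TF...
  TF...
  F....
  TF...
Step 4: 3 trees catch fire, 5 burn out
  .....
  F....
  F....
  .....
  F....
Step 5: 0 trees catch fire, 3 burn out
  .....
  .....
  .....
  .....
  .....

.....
.....
.....
.....
.....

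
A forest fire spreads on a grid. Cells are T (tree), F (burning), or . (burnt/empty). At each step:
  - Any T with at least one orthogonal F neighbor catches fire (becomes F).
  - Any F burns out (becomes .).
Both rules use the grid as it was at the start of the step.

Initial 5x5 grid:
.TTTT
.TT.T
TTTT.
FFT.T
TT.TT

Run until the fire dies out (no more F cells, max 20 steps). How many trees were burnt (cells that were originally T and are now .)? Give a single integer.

Step 1: +5 fires, +2 burnt (F count now 5)
Step 2: +2 fires, +5 burnt (F count now 2)
Step 3: +3 fires, +2 burnt (F count now 3)
Step 4: +1 fires, +3 burnt (F count now 1)
Step 5: +1 fires, +1 burnt (F count now 1)
Step 6: +1 fires, +1 burnt (F count now 1)
Step 7: +1 fires, +1 burnt (F count now 1)
Step 8: +0 fires, +1 burnt (F count now 0)
Fire out after step 8
Initially T: 17, now '.': 22
Total burnt (originally-T cells now '.'): 14

Answer: 14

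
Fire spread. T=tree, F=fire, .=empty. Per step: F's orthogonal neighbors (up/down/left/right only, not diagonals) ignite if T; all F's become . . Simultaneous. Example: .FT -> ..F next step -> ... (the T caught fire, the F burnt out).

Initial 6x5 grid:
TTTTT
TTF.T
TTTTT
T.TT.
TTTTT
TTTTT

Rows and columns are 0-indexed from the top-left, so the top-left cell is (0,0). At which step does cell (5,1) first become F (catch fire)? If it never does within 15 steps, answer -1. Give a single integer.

Step 1: cell (5,1)='T' (+3 fires, +1 burnt)
Step 2: cell (5,1)='T' (+6 fires, +3 burnt)
Step 3: cell (5,1)='T' (+6 fires, +6 burnt)
Step 4: cell (5,1)='T' (+5 fires, +6 burnt)
Step 5: cell (5,1)='F' (+4 fires, +5 burnt)
  -> target ignites at step 5
Step 6: cell (5,1)='.' (+2 fires, +4 burnt)
Step 7: cell (5,1)='.' (+0 fires, +2 burnt)
  fire out at step 7

5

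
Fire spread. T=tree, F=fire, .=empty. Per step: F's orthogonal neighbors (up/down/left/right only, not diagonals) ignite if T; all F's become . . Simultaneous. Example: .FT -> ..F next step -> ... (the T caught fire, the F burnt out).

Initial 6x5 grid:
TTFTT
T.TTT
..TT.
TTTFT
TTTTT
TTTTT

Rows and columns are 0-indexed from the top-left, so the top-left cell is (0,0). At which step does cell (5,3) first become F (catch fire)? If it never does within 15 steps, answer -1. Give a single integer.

Step 1: cell (5,3)='T' (+7 fires, +2 burnt)
Step 2: cell (5,3)='F' (+8 fires, +7 burnt)
  -> target ignites at step 2
Step 3: cell (5,3)='.' (+6 fires, +8 burnt)
Step 4: cell (5,3)='.' (+2 fires, +6 burnt)
Step 5: cell (5,3)='.' (+1 fires, +2 burnt)
Step 6: cell (5,3)='.' (+0 fires, +1 burnt)
  fire out at step 6

2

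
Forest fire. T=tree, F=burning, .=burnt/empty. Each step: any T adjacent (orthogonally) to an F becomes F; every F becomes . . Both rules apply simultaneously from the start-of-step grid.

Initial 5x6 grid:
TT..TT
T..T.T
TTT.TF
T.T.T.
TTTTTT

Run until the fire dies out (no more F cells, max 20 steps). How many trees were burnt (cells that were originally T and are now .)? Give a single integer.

Step 1: +2 fires, +1 burnt (F count now 2)
Step 2: +2 fires, +2 burnt (F count now 2)
Step 3: +2 fires, +2 burnt (F count now 2)
Step 4: +2 fires, +2 burnt (F count now 2)
Step 5: +1 fires, +2 burnt (F count now 1)
Step 6: +2 fires, +1 burnt (F count now 2)
Step 7: +2 fires, +2 burnt (F count now 2)
Step 8: +2 fires, +2 burnt (F count now 2)
Step 9: +1 fires, +2 burnt (F count now 1)
Step 10: +1 fires, +1 burnt (F count now 1)
Step 11: +1 fires, +1 burnt (F count now 1)
Step 12: +1 fires, +1 burnt (F count now 1)
Step 13: +0 fires, +1 burnt (F count now 0)
Fire out after step 13
Initially T: 20, now '.': 29
Total burnt (originally-T cells now '.'): 19

Answer: 19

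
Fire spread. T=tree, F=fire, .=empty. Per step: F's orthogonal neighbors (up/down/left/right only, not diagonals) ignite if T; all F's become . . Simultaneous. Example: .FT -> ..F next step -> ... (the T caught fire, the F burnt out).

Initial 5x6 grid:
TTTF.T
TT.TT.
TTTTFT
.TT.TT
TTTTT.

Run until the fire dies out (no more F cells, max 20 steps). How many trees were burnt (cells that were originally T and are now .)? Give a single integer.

Step 1: +6 fires, +2 burnt (F count now 6)
Step 2: +4 fires, +6 burnt (F count now 4)
Step 3: +5 fires, +4 burnt (F count now 5)
Step 4: +4 fires, +5 burnt (F count now 4)
Step 5: +1 fires, +4 burnt (F count now 1)
Step 6: +1 fires, +1 burnt (F count now 1)
Step 7: +0 fires, +1 burnt (F count now 0)
Fire out after step 7
Initially T: 22, now '.': 29
Total burnt (originally-T cells now '.'): 21

Answer: 21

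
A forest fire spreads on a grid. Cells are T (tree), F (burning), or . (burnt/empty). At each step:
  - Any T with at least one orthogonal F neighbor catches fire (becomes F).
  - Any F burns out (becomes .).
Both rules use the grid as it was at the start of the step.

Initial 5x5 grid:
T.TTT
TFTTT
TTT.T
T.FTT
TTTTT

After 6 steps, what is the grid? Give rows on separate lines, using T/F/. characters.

Step 1: 6 trees catch fire, 2 burn out
  T.TTT
  F.FTT
  TFF.T
  T..FT
  TTFTT
Step 2: 7 trees catch fire, 6 burn out
  F.FTT
  ...FT
  F...T
  T...F
  TF.FT
Step 3: 6 trees catch fire, 7 burn out
  ...FT
  ....F
  ....F
  F....
  F...F
Step 4: 1 trees catch fire, 6 burn out
  ....F
  .....
  .....
  .....
  .....
Step 5: 0 trees catch fire, 1 burn out
  .....
  .....
  .....
  .....
  .....
Step 6: 0 trees catch fire, 0 burn out
  .....
  .....
  .....
  .....
  .....

.....
.....
.....
.....
.....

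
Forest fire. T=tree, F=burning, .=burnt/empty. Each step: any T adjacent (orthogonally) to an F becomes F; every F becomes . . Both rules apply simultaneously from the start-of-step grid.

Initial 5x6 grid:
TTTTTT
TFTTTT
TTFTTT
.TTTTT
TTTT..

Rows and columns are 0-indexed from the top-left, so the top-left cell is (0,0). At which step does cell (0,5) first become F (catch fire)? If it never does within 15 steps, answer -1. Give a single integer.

Step 1: cell (0,5)='T' (+6 fires, +2 burnt)
Step 2: cell (0,5)='T' (+8 fires, +6 burnt)
Step 3: cell (0,5)='T' (+6 fires, +8 burnt)
Step 4: cell (0,5)='T' (+4 fires, +6 burnt)
Step 5: cell (0,5)='F' (+1 fires, +4 burnt)
  -> target ignites at step 5
Step 6: cell (0,5)='.' (+0 fires, +1 burnt)
  fire out at step 6

5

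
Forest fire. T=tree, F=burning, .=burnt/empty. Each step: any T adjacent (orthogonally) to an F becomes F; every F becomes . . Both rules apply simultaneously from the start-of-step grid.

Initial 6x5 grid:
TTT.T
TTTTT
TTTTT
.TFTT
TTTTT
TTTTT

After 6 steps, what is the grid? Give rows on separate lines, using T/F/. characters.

Step 1: 4 trees catch fire, 1 burn out
  TTT.T
  TTTTT
  TTFTT
  .F.FT
  TTFTT
  TTTTT
Step 2: 7 trees catch fire, 4 burn out
  TTT.T
  TTFTT
  TF.FT
  ....F
  TF.FT
  TTFTT
Step 3: 9 trees catch fire, 7 burn out
  TTF.T
  TF.FT
  F...F
  .....
  F...F
  TF.FT
Step 4: 5 trees catch fire, 9 burn out
  TF..T
  F...F
  .....
  .....
  .....
  F...F
Step 5: 2 trees catch fire, 5 burn out
  F...F
  .....
  .....
  .....
  .....
  .....
Step 6: 0 trees catch fire, 2 burn out
  .....
  .....
  .....
  .....
  .....
  .....

.....
.....
.....
.....
.....
.....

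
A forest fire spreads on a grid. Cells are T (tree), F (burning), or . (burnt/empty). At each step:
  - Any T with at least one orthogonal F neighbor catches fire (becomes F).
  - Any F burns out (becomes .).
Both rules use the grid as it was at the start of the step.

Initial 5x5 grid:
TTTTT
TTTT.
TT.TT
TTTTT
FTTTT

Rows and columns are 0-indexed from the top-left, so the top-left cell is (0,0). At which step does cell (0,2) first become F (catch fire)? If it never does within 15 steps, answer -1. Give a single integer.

Step 1: cell (0,2)='T' (+2 fires, +1 burnt)
Step 2: cell (0,2)='T' (+3 fires, +2 burnt)
Step 3: cell (0,2)='T' (+4 fires, +3 burnt)
Step 4: cell (0,2)='T' (+4 fires, +4 burnt)
Step 5: cell (0,2)='T' (+4 fires, +4 burnt)
Step 6: cell (0,2)='F' (+3 fires, +4 burnt)
  -> target ignites at step 6
Step 7: cell (0,2)='.' (+1 fires, +3 burnt)
Step 8: cell (0,2)='.' (+1 fires, +1 burnt)
Step 9: cell (0,2)='.' (+0 fires, +1 burnt)
  fire out at step 9

6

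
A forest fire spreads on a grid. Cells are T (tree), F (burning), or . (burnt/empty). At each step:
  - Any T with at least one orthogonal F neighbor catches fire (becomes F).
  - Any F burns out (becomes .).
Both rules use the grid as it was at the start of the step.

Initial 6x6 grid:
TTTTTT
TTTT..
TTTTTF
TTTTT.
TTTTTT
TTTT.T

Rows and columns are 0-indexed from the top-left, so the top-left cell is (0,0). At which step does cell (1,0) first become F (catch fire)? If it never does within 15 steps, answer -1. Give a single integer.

Step 1: cell (1,0)='T' (+1 fires, +1 burnt)
Step 2: cell (1,0)='T' (+2 fires, +1 burnt)
Step 3: cell (1,0)='T' (+4 fires, +2 burnt)
Step 4: cell (1,0)='T' (+6 fires, +4 burnt)
Step 5: cell (1,0)='T' (+8 fires, +6 burnt)
Step 6: cell (1,0)='F' (+6 fires, +8 burnt)
  -> target ignites at step 6
Step 7: cell (1,0)='.' (+3 fires, +6 burnt)
Step 8: cell (1,0)='.' (+1 fires, +3 burnt)
Step 9: cell (1,0)='.' (+0 fires, +1 burnt)
  fire out at step 9

6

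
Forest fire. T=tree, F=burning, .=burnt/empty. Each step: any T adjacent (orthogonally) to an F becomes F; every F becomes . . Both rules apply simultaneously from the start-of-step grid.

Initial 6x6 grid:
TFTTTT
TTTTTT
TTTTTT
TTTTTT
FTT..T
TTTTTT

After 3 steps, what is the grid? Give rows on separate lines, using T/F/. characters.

Step 1: 6 trees catch fire, 2 burn out
  F.FTTT
  TFTTTT
  TTTTTT
  FTTTTT
  .FT..T
  FTTTTT
Step 2: 8 trees catch fire, 6 burn out
  ...FTT
  F.FTTT
  FFTTTT
  .FTTTT
  ..F..T
  .FTTTT
Step 3: 5 trees catch fire, 8 burn out
  ....FT
  ...FTT
  ..FTTT
  ..FTTT
  .....T
  ..FTTT

....FT
...FTT
..FTTT
..FTTT
.....T
..FTTT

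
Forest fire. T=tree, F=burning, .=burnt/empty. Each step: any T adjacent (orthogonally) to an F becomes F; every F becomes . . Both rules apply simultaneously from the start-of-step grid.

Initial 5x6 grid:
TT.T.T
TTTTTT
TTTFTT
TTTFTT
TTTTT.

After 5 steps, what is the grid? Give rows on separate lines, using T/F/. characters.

Step 1: 6 trees catch fire, 2 burn out
  TT.T.T
  TTTFTT
  TTF.FT
  TTF.FT
  TTTFT.
Step 2: 9 trees catch fire, 6 burn out
  TT.F.T
  TTF.FT
  TF...F
  TF...F
  TTF.F.
Step 3: 5 trees catch fire, 9 burn out
  TT...T
  TF...F
  F.....
  F.....
  TF....
Step 4: 4 trees catch fire, 5 burn out
  TF...F
  F.....
  ......
  ......
  F.....
Step 5: 1 trees catch fire, 4 burn out
  F.....
  ......
  ......
  ......
  ......

F.....
......
......
......
......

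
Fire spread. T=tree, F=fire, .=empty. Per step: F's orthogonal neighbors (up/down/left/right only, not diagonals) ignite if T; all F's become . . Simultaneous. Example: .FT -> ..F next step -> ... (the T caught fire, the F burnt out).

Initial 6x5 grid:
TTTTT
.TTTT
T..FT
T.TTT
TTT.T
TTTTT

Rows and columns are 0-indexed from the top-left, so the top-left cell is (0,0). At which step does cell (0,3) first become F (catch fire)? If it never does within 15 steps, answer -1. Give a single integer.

Step 1: cell (0,3)='T' (+3 fires, +1 burnt)
Step 2: cell (0,3)='F' (+5 fires, +3 burnt)
  -> target ignites at step 2
Step 3: cell (0,3)='.' (+5 fires, +5 burnt)
Step 4: cell (0,3)='.' (+4 fires, +5 burnt)
Step 5: cell (0,3)='.' (+4 fires, +4 burnt)
Step 6: cell (0,3)='.' (+2 fires, +4 burnt)
Step 7: cell (0,3)='.' (+1 fires, +2 burnt)
Step 8: cell (0,3)='.' (+0 fires, +1 burnt)
  fire out at step 8

2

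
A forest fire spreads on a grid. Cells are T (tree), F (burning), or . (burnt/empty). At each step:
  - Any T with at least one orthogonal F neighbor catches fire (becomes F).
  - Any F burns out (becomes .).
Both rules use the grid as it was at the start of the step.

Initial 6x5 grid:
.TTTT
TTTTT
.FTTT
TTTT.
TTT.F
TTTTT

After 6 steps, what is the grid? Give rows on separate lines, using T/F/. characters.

Step 1: 4 trees catch fire, 2 burn out
  .TTTT
  TFTTT
  ..FTT
  TFTT.
  TTT..
  TTTTF
Step 2: 8 trees catch fire, 4 burn out
  .FTTT
  F.FTT
  ...FT
  F.FT.
  TFT..
  TTTF.
Step 3: 8 trees catch fire, 8 burn out
  ..FTT
  ...FT
  ....F
  ...F.
  F.F..
  TFF..
Step 4: 3 trees catch fire, 8 burn out
  ...FT
  ....F
  .....
  .....
  .....
  F....
Step 5: 1 trees catch fire, 3 burn out
  ....F
  .....
  .....
  .....
  .....
  .....
Step 6: 0 trees catch fire, 1 burn out
  .....
  .....
  .....
  .....
  .....
  .....

.....
.....
.....
.....
.....
.....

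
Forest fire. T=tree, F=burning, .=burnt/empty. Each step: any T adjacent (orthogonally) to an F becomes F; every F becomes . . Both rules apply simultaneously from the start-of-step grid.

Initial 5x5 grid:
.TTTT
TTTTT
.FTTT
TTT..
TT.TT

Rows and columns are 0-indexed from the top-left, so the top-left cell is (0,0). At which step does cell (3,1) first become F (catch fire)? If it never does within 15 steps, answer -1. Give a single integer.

Step 1: cell (3,1)='F' (+3 fires, +1 burnt)
  -> target ignites at step 1
Step 2: cell (3,1)='.' (+7 fires, +3 burnt)
Step 3: cell (3,1)='.' (+4 fires, +7 burnt)
Step 4: cell (3,1)='.' (+2 fires, +4 burnt)
Step 5: cell (3,1)='.' (+1 fires, +2 burnt)
Step 6: cell (3,1)='.' (+0 fires, +1 burnt)
  fire out at step 6

1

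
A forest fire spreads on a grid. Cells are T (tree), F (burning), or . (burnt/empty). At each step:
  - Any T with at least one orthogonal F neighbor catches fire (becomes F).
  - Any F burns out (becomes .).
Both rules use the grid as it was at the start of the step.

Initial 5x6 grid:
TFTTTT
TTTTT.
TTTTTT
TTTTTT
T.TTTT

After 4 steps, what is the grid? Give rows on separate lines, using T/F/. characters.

Step 1: 3 trees catch fire, 1 burn out
  F.FTTT
  TFTTT.
  TTTTTT
  TTTTTT
  T.TTTT
Step 2: 4 trees catch fire, 3 burn out
  ...FTT
  F.FTT.
  TFTTTT
  TTTTTT
  T.TTTT
Step 3: 5 trees catch fire, 4 burn out
  ....FT
  ...FT.
  F.FTTT
  TFTTTT
  T.TTTT
Step 4: 5 trees catch fire, 5 burn out
  .....F
  ....F.
  ...FTT
  F.FTTT
  T.TTTT

.....F
....F.
...FTT
F.FTTT
T.TTTT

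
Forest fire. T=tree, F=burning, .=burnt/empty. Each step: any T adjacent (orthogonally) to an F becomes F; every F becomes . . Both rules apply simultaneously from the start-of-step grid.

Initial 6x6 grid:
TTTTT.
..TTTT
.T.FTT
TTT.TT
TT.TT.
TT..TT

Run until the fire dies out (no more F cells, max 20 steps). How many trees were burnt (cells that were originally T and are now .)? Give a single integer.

Answer: 17

Derivation:
Step 1: +2 fires, +1 burnt (F count now 2)
Step 2: +5 fires, +2 burnt (F count now 5)
Step 3: +5 fires, +5 burnt (F count now 5)
Step 4: +3 fires, +5 burnt (F count now 3)
Step 5: +2 fires, +3 burnt (F count now 2)
Step 6: +0 fires, +2 burnt (F count now 0)
Fire out after step 6
Initially T: 25, now '.': 28
Total burnt (originally-T cells now '.'): 17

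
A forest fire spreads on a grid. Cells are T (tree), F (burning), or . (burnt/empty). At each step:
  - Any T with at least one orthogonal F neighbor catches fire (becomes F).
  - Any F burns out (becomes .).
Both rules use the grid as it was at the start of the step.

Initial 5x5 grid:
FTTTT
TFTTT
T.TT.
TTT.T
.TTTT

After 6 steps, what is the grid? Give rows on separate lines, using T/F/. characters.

Step 1: 3 trees catch fire, 2 burn out
  .FTTT
  F.FTT
  T.TT.
  TTT.T
  .TTTT
Step 2: 4 trees catch fire, 3 burn out
  ..FTT
  ...FT
  F.FT.
  TTT.T
  .TTTT
Step 3: 5 trees catch fire, 4 burn out
  ...FT
  ....F
  ...F.
  FTF.T
  .TTTT
Step 4: 3 trees catch fire, 5 burn out
  ....F
  .....
  .....
  .F..T
  .TFTT
Step 5: 2 trees catch fire, 3 burn out
  .....
  .....
  .....
  ....T
  .F.FT
Step 6: 1 trees catch fire, 2 burn out
  .....
  .....
  .....
  ....T
  ....F

.....
.....
.....
....T
....F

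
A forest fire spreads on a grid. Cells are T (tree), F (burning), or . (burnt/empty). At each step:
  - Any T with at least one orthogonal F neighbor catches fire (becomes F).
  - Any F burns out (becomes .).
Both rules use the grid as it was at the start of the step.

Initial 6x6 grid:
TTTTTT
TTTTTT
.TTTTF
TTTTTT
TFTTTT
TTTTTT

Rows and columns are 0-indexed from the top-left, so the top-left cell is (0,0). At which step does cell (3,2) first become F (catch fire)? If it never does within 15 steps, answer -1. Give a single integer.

Step 1: cell (3,2)='T' (+7 fires, +2 burnt)
Step 2: cell (3,2)='F' (+11 fires, +7 burnt)
  -> target ignites at step 2
Step 3: cell (3,2)='.' (+8 fires, +11 burnt)
Step 4: cell (3,2)='.' (+5 fires, +8 burnt)
Step 5: cell (3,2)='.' (+2 fires, +5 burnt)
Step 6: cell (3,2)='.' (+0 fires, +2 burnt)
  fire out at step 6

2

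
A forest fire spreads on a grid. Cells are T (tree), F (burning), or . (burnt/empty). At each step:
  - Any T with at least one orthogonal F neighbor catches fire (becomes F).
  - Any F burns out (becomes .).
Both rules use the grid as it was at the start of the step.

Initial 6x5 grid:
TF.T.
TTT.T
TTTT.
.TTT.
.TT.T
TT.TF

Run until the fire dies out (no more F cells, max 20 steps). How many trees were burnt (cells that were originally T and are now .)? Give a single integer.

Answer: 17

Derivation:
Step 1: +4 fires, +2 burnt (F count now 4)
Step 2: +3 fires, +4 burnt (F count now 3)
Step 3: +3 fires, +3 burnt (F count now 3)
Step 4: +3 fires, +3 burnt (F count now 3)
Step 5: +3 fires, +3 burnt (F count now 3)
Step 6: +1 fires, +3 burnt (F count now 1)
Step 7: +0 fires, +1 burnt (F count now 0)
Fire out after step 7
Initially T: 19, now '.': 28
Total burnt (originally-T cells now '.'): 17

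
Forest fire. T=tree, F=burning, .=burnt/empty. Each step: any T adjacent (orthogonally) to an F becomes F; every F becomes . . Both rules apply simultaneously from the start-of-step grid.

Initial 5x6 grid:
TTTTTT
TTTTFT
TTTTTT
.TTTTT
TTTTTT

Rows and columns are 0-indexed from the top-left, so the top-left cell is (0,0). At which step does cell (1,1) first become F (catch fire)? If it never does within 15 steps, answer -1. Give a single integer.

Step 1: cell (1,1)='T' (+4 fires, +1 burnt)
Step 2: cell (1,1)='T' (+6 fires, +4 burnt)
Step 3: cell (1,1)='F' (+6 fires, +6 burnt)
  -> target ignites at step 3
Step 4: cell (1,1)='.' (+6 fires, +6 burnt)
Step 5: cell (1,1)='.' (+4 fires, +6 burnt)
Step 6: cell (1,1)='.' (+1 fires, +4 burnt)
Step 7: cell (1,1)='.' (+1 fires, +1 burnt)
Step 8: cell (1,1)='.' (+0 fires, +1 burnt)
  fire out at step 8

3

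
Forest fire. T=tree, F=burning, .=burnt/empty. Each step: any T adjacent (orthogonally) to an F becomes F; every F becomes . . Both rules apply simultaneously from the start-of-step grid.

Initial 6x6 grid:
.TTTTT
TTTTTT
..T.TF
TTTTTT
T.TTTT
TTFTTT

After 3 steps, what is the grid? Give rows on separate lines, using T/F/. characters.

Step 1: 6 trees catch fire, 2 burn out
  .TTTTT
  TTTTTF
  ..T.F.
  TTTTTF
  T.FTTT
  TF.FTT
Step 2: 8 trees catch fire, 6 burn out
  .TTTTF
  TTTTF.
  ..T...
  TTFTF.
  T..FTF
  F...FT
Step 3: 8 trees catch fire, 8 burn out
  .TTTF.
  TTTF..
  ..F...
  TF.F..
  F...F.
  .....F

.TTTF.
TTTF..
..F...
TF.F..
F...F.
.....F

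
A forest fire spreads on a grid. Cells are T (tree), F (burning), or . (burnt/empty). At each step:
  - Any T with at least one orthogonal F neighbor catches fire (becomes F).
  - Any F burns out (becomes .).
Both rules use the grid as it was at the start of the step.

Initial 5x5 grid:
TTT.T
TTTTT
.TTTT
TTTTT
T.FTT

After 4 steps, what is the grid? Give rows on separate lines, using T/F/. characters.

Step 1: 2 trees catch fire, 1 burn out
  TTT.T
  TTTTT
  .TTTT
  TTFTT
  T..FT
Step 2: 4 trees catch fire, 2 burn out
  TTT.T
  TTTTT
  .TFTT
  TF.FT
  T...F
Step 3: 5 trees catch fire, 4 burn out
  TTT.T
  TTFTT
  .F.FT
  F...F
  T....
Step 4: 5 trees catch fire, 5 burn out
  TTF.T
  TF.FT
  ....F
  .....
  F....

TTF.T
TF.FT
....F
.....
F....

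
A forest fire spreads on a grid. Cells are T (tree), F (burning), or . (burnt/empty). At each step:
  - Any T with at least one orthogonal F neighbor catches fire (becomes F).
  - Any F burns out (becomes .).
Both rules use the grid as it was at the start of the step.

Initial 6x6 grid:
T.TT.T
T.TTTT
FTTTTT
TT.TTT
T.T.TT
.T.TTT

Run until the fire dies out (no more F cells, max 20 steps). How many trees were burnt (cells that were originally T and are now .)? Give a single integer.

Answer: 25

Derivation:
Step 1: +3 fires, +1 burnt (F count now 3)
Step 2: +4 fires, +3 burnt (F count now 4)
Step 3: +2 fires, +4 burnt (F count now 2)
Step 4: +4 fires, +2 burnt (F count now 4)
Step 5: +4 fires, +4 burnt (F count now 4)
Step 6: +3 fires, +4 burnt (F count now 3)
Step 7: +3 fires, +3 burnt (F count now 3)
Step 8: +2 fires, +3 burnt (F count now 2)
Step 9: +0 fires, +2 burnt (F count now 0)
Fire out after step 9
Initially T: 27, now '.': 34
Total burnt (originally-T cells now '.'): 25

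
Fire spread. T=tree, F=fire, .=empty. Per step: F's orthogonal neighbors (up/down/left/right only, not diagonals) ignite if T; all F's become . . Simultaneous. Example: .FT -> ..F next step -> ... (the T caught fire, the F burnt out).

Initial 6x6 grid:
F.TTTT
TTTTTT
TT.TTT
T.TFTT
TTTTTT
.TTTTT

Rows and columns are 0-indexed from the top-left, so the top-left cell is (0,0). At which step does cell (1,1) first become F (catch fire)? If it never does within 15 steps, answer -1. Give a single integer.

Step 1: cell (1,1)='T' (+5 fires, +2 burnt)
Step 2: cell (1,1)='F' (+8 fires, +5 burnt)
  -> target ignites at step 2
Step 3: cell (1,1)='.' (+10 fires, +8 burnt)
Step 4: cell (1,1)='.' (+6 fires, +10 burnt)
Step 5: cell (1,1)='.' (+1 fires, +6 burnt)
Step 6: cell (1,1)='.' (+0 fires, +1 burnt)
  fire out at step 6

2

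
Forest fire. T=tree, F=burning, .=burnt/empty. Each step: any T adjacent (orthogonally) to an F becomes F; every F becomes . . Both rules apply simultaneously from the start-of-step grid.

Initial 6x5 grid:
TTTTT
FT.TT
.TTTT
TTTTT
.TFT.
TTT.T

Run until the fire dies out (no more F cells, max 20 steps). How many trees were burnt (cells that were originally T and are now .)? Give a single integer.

Step 1: +6 fires, +2 burnt (F count now 6)
Step 2: +6 fires, +6 burnt (F count now 6)
Step 3: +5 fires, +6 burnt (F count now 5)
Step 4: +3 fires, +5 burnt (F count now 3)
Step 5: +2 fires, +3 burnt (F count now 2)
Step 6: +0 fires, +2 burnt (F count now 0)
Fire out after step 6
Initially T: 23, now '.': 29
Total burnt (originally-T cells now '.'): 22

Answer: 22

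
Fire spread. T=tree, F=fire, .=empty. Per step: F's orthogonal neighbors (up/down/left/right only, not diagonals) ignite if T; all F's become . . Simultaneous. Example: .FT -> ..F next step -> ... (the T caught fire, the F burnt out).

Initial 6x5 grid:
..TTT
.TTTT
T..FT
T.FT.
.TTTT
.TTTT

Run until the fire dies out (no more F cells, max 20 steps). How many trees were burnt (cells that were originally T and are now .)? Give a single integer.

Step 1: +4 fires, +2 burnt (F count now 4)
Step 2: +6 fires, +4 burnt (F count now 6)
Step 3: +6 fires, +6 burnt (F count now 6)
Step 4: +1 fires, +6 burnt (F count now 1)
Step 5: +0 fires, +1 burnt (F count now 0)
Fire out after step 5
Initially T: 19, now '.': 28
Total burnt (originally-T cells now '.'): 17

Answer: 17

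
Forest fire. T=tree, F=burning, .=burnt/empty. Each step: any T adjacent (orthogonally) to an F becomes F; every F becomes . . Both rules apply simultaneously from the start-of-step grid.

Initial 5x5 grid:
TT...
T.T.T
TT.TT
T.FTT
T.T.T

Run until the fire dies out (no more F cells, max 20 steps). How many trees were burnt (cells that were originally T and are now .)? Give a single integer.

Step 1: +2 fires, +1 burnt (F count now 2)
Step 2: +2 fires, +2 burnt (F count now 2)
Step 3: +2 fires, +2 burnt (F count now 2)
Step 4: +1 fires, +2 burnt (F count now 1)
Step 5: +0 fires, +1 burnt (F count now 0)
Fire out after step 5
Initially T: 15, now '.': 17
Total burnt (originally-T cells now '.'): 7

Answer: 7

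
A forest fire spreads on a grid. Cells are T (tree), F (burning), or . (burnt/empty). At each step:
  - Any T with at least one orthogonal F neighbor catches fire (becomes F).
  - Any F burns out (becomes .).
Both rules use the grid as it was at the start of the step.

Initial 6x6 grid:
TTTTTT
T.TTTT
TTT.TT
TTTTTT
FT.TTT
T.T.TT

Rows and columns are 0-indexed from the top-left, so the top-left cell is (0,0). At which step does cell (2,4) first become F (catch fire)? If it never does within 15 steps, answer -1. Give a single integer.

Step 1: cell (2,4)='T' (+3 fires, +1 burnt)
Step 2: cell (2,4)='T' (+2 fires, +3 burnt)
Step 3: cell (2,4)='T' (+3 fires, +2 burnt)
Step 4: cell (2,4)='T' (+3 fires, +3 burnt)
Step 5: cell (2,4)='T' (+4 fires, +3 burnt)
Step 6: cell (2,4)='F' (+5 fires, +4 burnt)
  -> target ignites at step 6
Step 7: cell (2,4)='.' (+5 fires, +5 burnt)
Step 8: cell (2,4)='.' (+3 fires, +5 burnt)
Step 9: cell (2,4)='.' (+1 fires, +3 burnt)
Step 10: cell (2,4)='.' (+0 fires, +1 burnt)
  fire out at step 10

6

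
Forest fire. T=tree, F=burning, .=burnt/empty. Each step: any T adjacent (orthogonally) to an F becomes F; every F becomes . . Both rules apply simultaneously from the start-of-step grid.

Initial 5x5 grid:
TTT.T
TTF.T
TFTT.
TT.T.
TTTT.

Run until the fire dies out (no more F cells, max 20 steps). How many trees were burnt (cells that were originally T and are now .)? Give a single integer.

Step 1: +5 fires, +2 burnt (F count now 5)
Step 2: +5 fires, +5 burnt (F count now 5)
Step 3: +4 fires, +5 burnt (F count now 4)
Step 4: +1 fires, +4 burnt (F count now 1)
Step 5: +0 fires, +1 burnt (F count now 0)
Fire out after step 5
Initially T: 17, now '.': 23
Total burnt (originally-T cells now '.'): 15

Answer: 15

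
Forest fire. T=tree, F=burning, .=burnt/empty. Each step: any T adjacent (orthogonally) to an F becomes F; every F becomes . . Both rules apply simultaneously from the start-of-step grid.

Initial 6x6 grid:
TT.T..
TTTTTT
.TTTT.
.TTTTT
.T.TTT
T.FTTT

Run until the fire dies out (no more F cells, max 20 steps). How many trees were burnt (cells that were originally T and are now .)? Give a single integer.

Step 1: +1 fires, +1 burnt (F count now 1)
Step 2: +2 fires, +1 burnt (F count now 2)
Step 3: +3 fires, +2 burnt (F count now 3)
Step 4: +4 fires, +3 burnt (F count now 4)
Step 5: +5 fires, +4 burnt (F count now 5)
Step 6: +5 fires, +5 burnt (F count now 5)
Step 7: +2 fires, +5 burnt (F count now 2)
Step 8: +2 fires, +2 burnt (F count now 2)
Step 9: +1 fires, +2 burnt (F count now 1)
Step 10: +0 fires, +1 burnt (F count now 0)
Fire out after step 10
Initially T: 26, now '.': 35
Total burnt (originally-T cells now '.'): 25

Answer: 25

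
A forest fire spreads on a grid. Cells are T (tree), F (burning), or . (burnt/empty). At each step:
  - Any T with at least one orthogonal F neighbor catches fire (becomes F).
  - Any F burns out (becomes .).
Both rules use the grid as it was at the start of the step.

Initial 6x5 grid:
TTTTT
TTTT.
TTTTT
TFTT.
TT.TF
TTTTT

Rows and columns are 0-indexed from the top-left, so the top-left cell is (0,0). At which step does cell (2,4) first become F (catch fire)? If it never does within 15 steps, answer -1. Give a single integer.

Step 1: cell (2,4)='T' (+6 fires, +2 burnt)
Step 2: cell (2,4)='T' (+7 fires, +6 burnt)
Step 3: cell (2,4)='T' (+6 fires, +7 burnt)
Step 4: cell (2,4)='F' (+4 fires, +6 burnt)
  -> target ignites at step 4
Step 5: cell (2,4)='.' (+1 fires, +4 burnt)
Step 6: cell (2,4)='.' (+1 fires, +1 burnt)
Step 7: cell (2,4)='.' (+0 fires, +1 burnt)
  fire out at step 7

4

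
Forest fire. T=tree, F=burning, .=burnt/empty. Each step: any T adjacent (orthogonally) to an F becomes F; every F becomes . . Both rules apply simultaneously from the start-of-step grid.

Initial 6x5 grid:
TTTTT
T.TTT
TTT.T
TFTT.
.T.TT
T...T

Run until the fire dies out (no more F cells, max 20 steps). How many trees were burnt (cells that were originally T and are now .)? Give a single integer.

Answer: 20

Derivation:
Step 1: +4 fires, +1 burnt (F count now 4)
Step 2: +3 fires, +4 burnt (F count now 3)
Step 3: +3 fires, +3 burnt (F count now 3)
Step 4: +4 fires, +3 burnt (F count now 4)
Step 5: +4 fires, +4 burnt (F count now 4)
Step 6: +2 fires, +4 burnt (F count now 2)
Step 7: +0 fires, +2 burnt (F count now 0)
Fire out after step 7
Initially T: 21, now '.': 29
Total burnt (originally-T cells now '.'): 20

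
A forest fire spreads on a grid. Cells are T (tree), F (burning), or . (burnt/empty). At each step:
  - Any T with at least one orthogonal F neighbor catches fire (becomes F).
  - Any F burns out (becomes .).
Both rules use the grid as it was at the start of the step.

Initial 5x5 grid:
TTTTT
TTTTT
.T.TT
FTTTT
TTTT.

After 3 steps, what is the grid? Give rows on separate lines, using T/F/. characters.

Step 1: 2 trees catch fire, 1 burn out
  TTTTT
  TTTTT
  .T.TT
  .FTTT
  FTTT.
Step 2: 3 trees catch fire, 2 burn out
  TTTTT
  TTTTT
  .F.TT
  ..FTT
  .FTT.
Step 3: 3 trees catch fire, 3 burn out
  TTTTT
  TFTTT
  ...TT
  ...FT
  ..FT.

TTTTT
TFTTT
...TT
...FT
..FT.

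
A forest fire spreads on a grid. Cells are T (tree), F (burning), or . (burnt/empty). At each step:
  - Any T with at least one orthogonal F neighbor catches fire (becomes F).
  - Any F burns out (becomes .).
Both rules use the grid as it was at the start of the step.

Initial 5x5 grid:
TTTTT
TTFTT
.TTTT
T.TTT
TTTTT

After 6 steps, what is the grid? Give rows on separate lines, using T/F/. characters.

Step 1: 4 trees catch fire, 1 burn out
  TTFTT
  TF.FT
  .TFTT
  T.TTT
  TTTTT
Step 2: 7 trees catch fire, 4 burn out
  TF.FT
  F...F
  .F.FT
  T.FTT
  TTTTT
Step 3: 5 trees catch fire, 7 burn out
  F...F
  .....
  ....F
  T..FT
  TTFTT
Step 4: 3 trees catch fire, 5 burn out
  .....
  .....
  .....
  T...F
  TF.FT
Step 5: 2 trees catch fire, 3 burn out
  .....
  .....
  .....
  T....
  F...F
Step 6: 1 trees catch fire, 2 burn out
  .....
  .....
  .....
  F....
  .....

.....
.....
.....
F....
.....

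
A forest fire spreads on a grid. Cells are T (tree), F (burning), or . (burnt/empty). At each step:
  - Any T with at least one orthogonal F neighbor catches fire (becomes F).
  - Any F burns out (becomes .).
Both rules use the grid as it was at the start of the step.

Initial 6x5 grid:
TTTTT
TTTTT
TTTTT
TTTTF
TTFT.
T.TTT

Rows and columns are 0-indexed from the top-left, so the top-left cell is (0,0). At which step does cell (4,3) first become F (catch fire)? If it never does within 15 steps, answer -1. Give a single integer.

Step 1: cell (4,3)='F' (+6 fires, +2 burnt)
  -> target ignites at step 1
Step 2: cell (4,3)='.' (+6 fires, +6 burnt)
Step 3: cell (4,3)='.' (+7 fires, +6 burnt)
Step 4: cell (4,3)='.' (+4 fires, +7 burnt)
Step 5: cell (4,3)='.' (+2 fires, +4 burnt)
Step 6: cell (4,3)='.' (+1 fires, +2 burnt)
Step 7: cell (4,3)='.' (+0 fires, +1 burnt)
  fire out at step 7

1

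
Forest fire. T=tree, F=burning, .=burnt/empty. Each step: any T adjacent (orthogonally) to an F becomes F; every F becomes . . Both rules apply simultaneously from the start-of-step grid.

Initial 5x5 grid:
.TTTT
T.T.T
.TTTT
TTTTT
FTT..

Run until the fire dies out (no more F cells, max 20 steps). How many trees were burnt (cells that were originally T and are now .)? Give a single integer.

Answer: 17

Derivation:
Step 1: +2 fires, +1 burnt (F count now 2)
Step 2: +2 fires, +2 burnt (F count now 2)
Step 3: +2 fires, +2 burnt (F count now 2)
Step 4: +2 fires, +2 burnt (F count now 2)
Step 5: +3 fires, +2 burnt (F count now 3)
Step 6: +2 fires, +3 burnt (F count now 2)
Step 7: +3 fires, +2 burnt (F count now 3)
Step 8: +1 fires, +3 burnt (F count now 1)
Step 9: +0 fires, +1 burnt (F count now 0)
Fire out after step 9
Initially T: 18, now '.': 24
Total burnt (originally-T cells now '.'): 17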